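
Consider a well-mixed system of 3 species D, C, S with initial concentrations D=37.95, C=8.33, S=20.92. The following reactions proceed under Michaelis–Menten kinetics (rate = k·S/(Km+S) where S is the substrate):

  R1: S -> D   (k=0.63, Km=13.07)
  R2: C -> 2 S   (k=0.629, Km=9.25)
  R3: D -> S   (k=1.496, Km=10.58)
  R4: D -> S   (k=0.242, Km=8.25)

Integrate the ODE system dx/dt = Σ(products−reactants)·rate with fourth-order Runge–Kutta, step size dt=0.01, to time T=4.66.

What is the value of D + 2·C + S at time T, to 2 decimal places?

Value at T = 75.53

Check how each reaction changes W = D + 2·C + S (weight of products minus weight of reactants):
R1: S -> D: (1·1) − (1·1) = 1 − 1 = 0
R2: C -> 2 S: (1·2) − (2·1) = 2 − 2 = 0
R3: D -> S: (1·1) − (1·1) = 1 − 1 = 0
R4: D -> S: (1·1) − (1·1) = 1 − 1 = 0
Every reaction leaves W unchanged, so W is conserved and no simulation is needed: W(T) = W(0) = 37.95 + 2·8.33 + 20.92 = 75.53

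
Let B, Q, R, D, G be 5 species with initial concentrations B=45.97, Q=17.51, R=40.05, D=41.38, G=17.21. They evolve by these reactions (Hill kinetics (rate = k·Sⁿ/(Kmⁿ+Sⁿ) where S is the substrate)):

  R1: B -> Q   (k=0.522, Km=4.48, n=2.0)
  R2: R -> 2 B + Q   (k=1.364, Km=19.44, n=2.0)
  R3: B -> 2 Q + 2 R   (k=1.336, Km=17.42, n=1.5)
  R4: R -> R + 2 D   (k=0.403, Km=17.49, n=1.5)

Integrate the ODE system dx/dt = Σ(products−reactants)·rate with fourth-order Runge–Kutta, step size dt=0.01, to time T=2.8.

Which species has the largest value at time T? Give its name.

RK4 with dt=0.01: 280 steps to T=2.8. Trajectory (selected grid times):
t=0.00: B=45.97 Q=17.51 R=40.05 D=41.38 G=17.21
t=0.31: B=46.16 Q=18.69 R=40.38 D=41.57 G=17.21
t=0.62: B=46.35 Q=19.86 R=40.71 D=41.77 G=17.21
t=0.93: B=46.54 Q=21.04 R=41.04 D=41.96 G=17.21
t=1.24: B=46.74 Q=22.22 R=41.37 D=42.16 G=17.21
t=1.56: B=46.94 Q=23.44 R=41.70 D=42.36 G=17.21
t=1.87: B=47.14 Q=24.63 R=42.03 D=42.56 G=17.21
t=2.18: B=47.34 Q=25.81 R=42.36 D=42.76 G=17.21
t=2.49: B=47.54 Q=27.00 R=42.69 D=42.95 G=17.21
t=2.80: B=47.74 Q=28.19 R=43.02 D=43.15 G=17.21
At T=2.8: B=47.74 Q=28.19 R=43.02 D=43.15 G=17.21; the largest is B.

Dominant species at T: B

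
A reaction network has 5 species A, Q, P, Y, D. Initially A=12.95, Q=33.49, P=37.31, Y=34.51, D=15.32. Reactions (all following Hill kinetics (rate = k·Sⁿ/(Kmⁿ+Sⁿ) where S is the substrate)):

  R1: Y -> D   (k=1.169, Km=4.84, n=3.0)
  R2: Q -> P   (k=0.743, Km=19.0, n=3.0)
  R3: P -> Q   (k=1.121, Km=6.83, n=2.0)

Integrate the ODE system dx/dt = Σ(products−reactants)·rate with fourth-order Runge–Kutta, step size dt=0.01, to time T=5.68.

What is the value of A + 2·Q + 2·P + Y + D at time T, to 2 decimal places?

Check how each reaction changes W = A + 2·Q + 2·P + Y + D (weight of products minus weight of reactants):
R1: Y -> D: (1·1) − (1·1) = 1 − 1 = 0
R2: Q -> P: (2·1) − (2·1) = 2 − 2 = 0
R3: P -> Q: (2·1) − (2·1) = 2 − 2 = 0
Every reaction leaves W unchanged, so W is conserved and no simulation is needed: W(T) = W(0) = 12.95 + 2·33.49 + 2·37.31 + 34.51 + 15.32 = 204.38

Value at T = 204.38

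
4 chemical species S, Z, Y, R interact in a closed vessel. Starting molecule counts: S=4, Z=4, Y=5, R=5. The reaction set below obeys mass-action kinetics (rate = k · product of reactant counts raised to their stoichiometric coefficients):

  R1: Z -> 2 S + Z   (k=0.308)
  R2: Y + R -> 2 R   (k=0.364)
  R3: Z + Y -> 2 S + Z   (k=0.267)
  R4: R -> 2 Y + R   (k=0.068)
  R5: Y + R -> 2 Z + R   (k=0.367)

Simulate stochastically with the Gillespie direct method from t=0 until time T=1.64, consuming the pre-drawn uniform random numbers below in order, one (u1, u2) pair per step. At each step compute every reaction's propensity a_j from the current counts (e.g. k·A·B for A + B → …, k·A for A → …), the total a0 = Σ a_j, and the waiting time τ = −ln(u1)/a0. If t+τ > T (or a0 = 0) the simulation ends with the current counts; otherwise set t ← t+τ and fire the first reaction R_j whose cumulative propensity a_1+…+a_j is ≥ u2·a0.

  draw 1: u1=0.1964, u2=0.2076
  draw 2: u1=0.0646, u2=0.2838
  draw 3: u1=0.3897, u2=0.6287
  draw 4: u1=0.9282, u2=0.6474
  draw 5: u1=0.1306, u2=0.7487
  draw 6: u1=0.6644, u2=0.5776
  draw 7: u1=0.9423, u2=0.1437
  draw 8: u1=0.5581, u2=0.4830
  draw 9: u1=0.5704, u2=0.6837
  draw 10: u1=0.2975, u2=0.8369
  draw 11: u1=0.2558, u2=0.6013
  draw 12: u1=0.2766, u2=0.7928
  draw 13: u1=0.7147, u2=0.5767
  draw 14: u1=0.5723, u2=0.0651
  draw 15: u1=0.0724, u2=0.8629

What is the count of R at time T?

t=0.000: S=4 Z=4 Y=5 R=5
Draw 1: a1=1.232, a2=9.100, a3=5.340, a4=0.340, a5=9.175, a0=25.187; τ=−ln(0.1964)/25.187=0.065 → t=0.065; u2·a0=0.2076·25.187=5.229; a1=1.232 < 5.229 ≤ a1+a2=10.332 → R2 fires; S=4 Z=4 Y=4 R=6
Draw 2: a1=1.232, a2=8.736, a3=4.272, a4=0.408, a5=8.808, a0=23.456; τ=−ln(0.0646)/23.456=0.117 → t=0.181; u2·a0=0.2838·23.456=6.657; a1=1.232 < 6.657 ≤ a1+a2=9.968 → R2 fires; S=4 Z=4 Y=3 R=7
Draw 3: a1=1.232, a2=7.644, a3=3.204, a4=0.476, a5=7.707, a0=20.263; τ=−ln(0.3897)/20.263=0.047 → t=0.228; u2·a0=0.6287·20.263=12.739; a1+…+a4=12.556 < 12.739 ≤ a1+…+a5=20.263 → R5 fires; S=4 Z=6 Y=2 R=7
Draw 4: a1=1.848, a2=5.096, a3=3.204, a4=0.476, a5=5.138, a0=15.762; τ=−ln(0.9282)/15.762=0.005 → t=0.233; u2·a0=0.6474·15.762=10.204; a1+…+a3=10.148 < 10.204 ≤ a1+…+a4=10.624 → R4 fires; S=4 Z=6 Y=4 R=7
Draw 5: a1=1.848, a2=10.192, a3=6.408, a4=0.476, a5=10.276, a0=29.200; τ=−ln(0.1306)/29.200=0.070 → t=0.302; u2·a0=0.7487·29.200=21.862; a1+…+a4=18.924 < 21.862 ≤ a1+…+a5=29.200 → R5 fires; S=4 Z=8 Y=3 R=7
Draw 6: a1=2.464, a2=7.644, a3=6.408, a4=0.476, a5=7.707, a0=24.699; τ=−ln(0.6644)/24.699=0.017 → t=0.319; u2·a0=0.5776·24.699=14.266; a1+a2=10.108 < 14.266 ≤ a1+…+a3=16.516 → R3 fires; S=6 Z=8 Y=2 R=7
Draw 7: a1=2.464, a2=5.096, a3=4.272, a4=0.476, a5=5.138, a0=17.446; τ=−ln(0.9423)/17.446=0.003 → t=0.322; u2·a0=0.1437·17.446=2.507; a1=2.464 < 2.507 ≤ a1+a2=7.560 → R2 fires; S=6 Z=8 Y=1 R=8
Draw 8: a1=2.464, a2=2.912, a3=2.136, a4=0.544, a5=2.936, a0=10.992; τ=−ln(0.5581)/10.992=0.053 → t=0.375; u2·a0=0.4830·10.992=5.309; a1=2.464 < 5.309 ≤ a1+a2=5.376 → R2 fires; S=6 Z=8 Y=0 R=9
Draw 9: a1=2.464, a2=0.000, a3=0.000, a4=0.612, a5=0.000, a0=3.076; τ=−ln(0.5704)/3.076=0.183 → t=0.558; u2·a0=0.6837·3.076=2.103 ≤ a1=2.464 → R1 fires; S=8 Z=8 Y=0 R=9
Draw 10: a1=2.464, a2=0.000, a3=0.000, a4=0.612, a5=0.000, a0=3.076; τ=−ln(0.2975)/3.076=0.394 → t=0.952; u2·a0=0.8369·3.076=2.574; a1+…+a3=2.464 < 2.574 ≤ a1+…+a4=3.076 → R4 fires; S=8 Z=8 Y=2 R=9
Draw 11: a1=2.464, a2=6.552, a3=4.272, a4=0.612, a5=6.606, a0=20.506; τ=−ln(0.2558)/20.506=0.066 → t=1.019; u2·a0=0.6013·20.506=12.330; a1+a2=9.016 < 12.330 ≤ a1+…+a3=13.288 → R3 fires; S=10 Z=8 Y=1 R=9
Draw 12: a1=2.464, a2=3.276, a3=2.136, a4=0.612, a5=3.303, a0=11.791; τ=−ln(0.2766)/11.791=0.109 → t=1.128; u2·a0=0.7928·11.791=9.348; a1+…+a4=8.488 < 9.348 ≤ a1+…+a5=11.791 → R5 fires; S=10 Z=10 Y=0 R=9
Draw 13: a1=3.080, a2=0.000, a3=0.000, a4=0.612, a5=0.000, a0=3.692; τ=−ln(0.7147)/3.692=0.091 → t=1.218; u2·a0=0.5767·3.692=2.129 ≤ a1=3.080 → R1 fires; S=12 Z=10 Y=0 R=9
Draw 14: a1=3.080, a2=0.000, a3=0.000, a4=0.612, a5=0.000, a0=3.692; τ=−ln(0.5723)/3.692=0.151 → t=1.370; u2·a0=0.0651·3.692=0.240 ≤ a1=3.080 → R1 fires; S=14 Z=10 Y=0 R=9
Draw 15: a1=3.080, a2=0.000, a3=0.000, a4=0.612, a5=0.000, a0=3.692; τ=−ln(0.0724)/3.692=0.711 → t=2.081 > T=1.64: stop.
Read off R at T=1.64: 9

R at T = 9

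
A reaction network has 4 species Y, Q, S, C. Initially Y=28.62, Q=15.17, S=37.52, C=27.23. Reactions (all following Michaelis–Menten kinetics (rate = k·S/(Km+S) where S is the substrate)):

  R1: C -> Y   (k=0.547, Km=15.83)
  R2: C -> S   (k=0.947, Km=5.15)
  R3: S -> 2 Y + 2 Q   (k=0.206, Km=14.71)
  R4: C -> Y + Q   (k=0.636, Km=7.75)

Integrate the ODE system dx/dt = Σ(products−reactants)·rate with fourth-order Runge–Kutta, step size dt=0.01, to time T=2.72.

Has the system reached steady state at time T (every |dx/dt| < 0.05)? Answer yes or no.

Steady state at T: no

RK4 with dt=0.01: 272 steps to T=2.72. Trajectory (selected grid times):
t=0.00: Y=28.62 Q=15.17 S=37.52 C=27.23
t=0.30: Y=28.96 Q=15.41 S=37.71 C=26.74
t=0.60: Y=29.30 Q=15.64 S=37.91 C=26.25
t=0.91: Y=29.65 Q=15.89 S=38.11 C=25.75
t=1.21: Y=29.99 Q=16.12 S=38.30 C=25.27
t=1.51: Y=30.32 Q=16.36 S=38.49 C=24.78
t=1.81: Y=30.66 Q=16.59 S=38.68 C=24.30
t=2.12: Y=31.00 Q=16.83 S=38.87 C=23.81
t=2.42: Y=31.33 Q=17.07 S=39.06 C=23.34
t=2.72: Y=31.66 Q=17.30 S=39.25 C=22.86
Rates at T: R1=0.3232, R2=0.7729, R3=0.1498, R4=0.4750
dx/dt at T (Σ net stoichiometry × rate): Y=+1.0979, Q=+0.7747, S=+0.6231, C=-1.5711
Largest |dx/dt| is |-1.5711| (C) ≥ 0.05 → not steady.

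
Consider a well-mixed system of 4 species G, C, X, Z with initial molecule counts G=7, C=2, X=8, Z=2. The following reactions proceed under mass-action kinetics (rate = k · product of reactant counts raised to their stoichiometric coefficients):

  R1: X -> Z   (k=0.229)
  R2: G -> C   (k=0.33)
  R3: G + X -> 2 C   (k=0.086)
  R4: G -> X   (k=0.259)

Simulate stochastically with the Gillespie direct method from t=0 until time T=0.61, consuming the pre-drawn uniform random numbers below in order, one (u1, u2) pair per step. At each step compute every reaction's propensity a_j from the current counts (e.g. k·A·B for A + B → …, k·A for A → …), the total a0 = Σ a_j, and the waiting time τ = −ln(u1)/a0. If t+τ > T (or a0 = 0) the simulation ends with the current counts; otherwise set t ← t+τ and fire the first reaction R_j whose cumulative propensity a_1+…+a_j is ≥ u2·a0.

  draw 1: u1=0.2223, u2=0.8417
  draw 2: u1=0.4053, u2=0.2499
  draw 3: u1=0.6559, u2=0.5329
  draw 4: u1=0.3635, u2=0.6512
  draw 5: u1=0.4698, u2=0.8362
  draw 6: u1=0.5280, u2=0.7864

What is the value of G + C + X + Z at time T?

Value at T = 19

Check how each reaction changes W = G + C + X + Z (weight of products minus weight of reactants):
R1: X -> Z: (1·1) − (1·1) = 1 − 1 = 0
R2: G -> C: (1·1) − (1·1) = 1 − 1 = 0
R3: G + X -> 2 C: (1·2) − (1·1 + 1·1) = 2 − 2 = 0
R4: G -> X: (1·1) − (1·1) = 1 − 1 = 0
Every reaction leaves W unchanged, so W is conserved and no simulation is needed: W(T) = W(0) = 7 + 2 + 8 + 2 = 19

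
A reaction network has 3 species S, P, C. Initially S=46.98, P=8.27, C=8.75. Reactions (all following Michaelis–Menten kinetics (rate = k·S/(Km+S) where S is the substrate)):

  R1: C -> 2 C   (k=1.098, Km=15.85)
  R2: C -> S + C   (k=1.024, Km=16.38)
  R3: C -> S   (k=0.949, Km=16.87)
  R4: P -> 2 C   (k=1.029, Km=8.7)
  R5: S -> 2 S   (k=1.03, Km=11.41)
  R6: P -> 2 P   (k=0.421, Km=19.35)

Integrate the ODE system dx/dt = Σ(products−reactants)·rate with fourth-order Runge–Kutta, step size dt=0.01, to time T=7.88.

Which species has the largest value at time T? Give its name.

Dominant species at T: S

RK4 with dt=0.01: 788 steps to T=7.88. Trajectory (selected grid times):
t=0.00: S=46.98 P=8.27 C=8.75
t=0.88: S=48.33 P=7.94 C=9.68
t=1.75: S=49.71 P=7.62 C=10.59
t=2.63: S=51.14 P=7.31 C=11.49
t=3.50: S=52.59 P=7.00 C=12.37
t=4.38: S=54.09 P=6.70 C=13.24
t=5.25: S=55.61 P=6.41 C=14.08
t=6.13: S=57.17 P=6.12 C=14.92
t=7.00: S=58.75 P=5.84 C=15.72
t=7.88: S=60.36 P=5.57 C=16.52
At T=7.88: S=60.36 P=5.57 C=16.52; the largest is S.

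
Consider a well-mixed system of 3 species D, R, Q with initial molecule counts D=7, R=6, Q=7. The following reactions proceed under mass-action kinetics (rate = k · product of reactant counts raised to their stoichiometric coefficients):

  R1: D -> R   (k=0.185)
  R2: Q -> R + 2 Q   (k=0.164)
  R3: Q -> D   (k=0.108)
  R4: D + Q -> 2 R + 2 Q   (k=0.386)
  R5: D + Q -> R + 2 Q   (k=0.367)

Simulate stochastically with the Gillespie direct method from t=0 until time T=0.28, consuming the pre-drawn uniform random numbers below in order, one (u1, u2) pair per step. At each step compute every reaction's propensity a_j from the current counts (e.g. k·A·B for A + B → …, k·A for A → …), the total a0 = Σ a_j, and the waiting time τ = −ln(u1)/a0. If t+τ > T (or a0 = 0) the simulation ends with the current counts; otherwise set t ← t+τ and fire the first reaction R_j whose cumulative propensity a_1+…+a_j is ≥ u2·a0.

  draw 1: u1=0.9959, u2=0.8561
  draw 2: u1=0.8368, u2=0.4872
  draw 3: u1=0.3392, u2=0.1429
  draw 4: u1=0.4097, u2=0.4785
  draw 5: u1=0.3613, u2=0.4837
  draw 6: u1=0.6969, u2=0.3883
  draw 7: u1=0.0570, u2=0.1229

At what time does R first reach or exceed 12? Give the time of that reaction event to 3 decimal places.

t=0.000: D=7 R=6 Q=7
Draw 1: a1=1.295, a2=1.148, a3=0.756, a4=18.914, a5=17.983, a0=40.096; τ=−ln(0.9959)/40.096=0.000 → t=0.000; u2·a0=0.8561·40.096=34.326; a1+…+a4=22.113 < 34.326 ≤ a1+…+a5=40.096 → R5 fires; D=6 R=7 Q=8
Draw 2: a1=1.110, a2=1.312, a3=0.864, a4=18.528, a5=17.616, a0=39.430; τ=−ln(0.8368)/39.430=0.005 → t=0.005; u2·a0=0.4872·39.430=19.210; a1+…+a3=3.286 < 19.210 ≤ a1+…+a4=21.814 → R4 fires; D=5 R=9 Q=9
Draw 3: a1=0.925, a2=1.476, a3=0.972, a4=17.370, a5=16.515, a0=37.258; τ=−ln(0.3392)/37.258=0.029 → t=0.034; u2·a0=0.1429·37.258=5.324; a1+…+a3=3.373 < 5.324 ≤ a1+…+a4=20.743 → R4 fires; D=4 R=11 Q=10
Draw 4: a1=0.740, a2=1.640, a3=1.080, a4=15.440, a5=14.680, a0=33.580; τ=−ln(0.4097)/33.580=0.027 → t=0.060; u2·a0=0.4785·33.580=16.068; a1+…+a3=3.460 < 16.068 ≤ a1+…+a4=18.900 → R4 fires; D=3 R=13 Q=11
Draw 5: a1=0.555, a2=1.804, a3=1.188, a4=12.738, a5=12.111, a0=28.396; τ=−ln(0.3613)/28.396=0.036 → t=0.096; u2·a0=0.4837·28.396=13.735; a1+…+a3=3.547 < 13.735 ≤ a1+…+a4=16.285 → R4 fires; D=2 R=15 Q=12
Draw 6: a1=0.370, a2=1.968, a3=1.296, a4=9.264, a5=8.808, a0=21.706; τ=−ln(0.6969)/21.706=0.017 → t=0.113; u2·a0=0.3883·21.706=8.428; a1+…+a3=3.634 < 8.428 ≤ a1+…+a4=12.898 → R4 fires; D=1 R=17 Q=13
Draw 7: a1=0.185, a2=2.132, a3=1.404, a4=5.018, a5=4.771, a0=13.510; τ=−ln(0.0570)/13.510=0.212 → t=0.325 > T=0.28: stop.
R first becomes ≥ 12 when it reaches 13 at the event at t=0.060.

Threshold first reached at t = 0.060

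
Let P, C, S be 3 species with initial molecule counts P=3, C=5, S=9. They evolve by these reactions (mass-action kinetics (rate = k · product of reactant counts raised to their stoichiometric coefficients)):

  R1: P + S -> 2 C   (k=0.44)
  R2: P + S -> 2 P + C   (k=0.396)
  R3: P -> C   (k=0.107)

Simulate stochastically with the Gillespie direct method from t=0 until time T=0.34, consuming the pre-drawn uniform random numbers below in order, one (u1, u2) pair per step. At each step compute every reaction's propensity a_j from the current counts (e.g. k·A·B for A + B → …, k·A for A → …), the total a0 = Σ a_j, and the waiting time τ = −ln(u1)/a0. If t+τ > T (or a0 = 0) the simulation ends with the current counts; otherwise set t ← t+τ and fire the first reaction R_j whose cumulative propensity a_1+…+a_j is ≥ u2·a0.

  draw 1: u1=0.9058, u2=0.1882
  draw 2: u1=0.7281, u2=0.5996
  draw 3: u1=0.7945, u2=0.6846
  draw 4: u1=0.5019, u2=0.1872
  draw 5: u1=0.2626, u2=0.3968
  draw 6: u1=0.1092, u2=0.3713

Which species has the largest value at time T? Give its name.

t=0.000: P=3 C=5 S=9
Draw 1: a1=11.880, a2=10.692, a3=0.321, a0=22.893; τ=−ln(0.9058)/22.893=0.004 → t=0.004; u2·a0=0.1882·22.893=4.308 ≤ a1=11.880 → R1 fires; P=2 C=7 S=8
Draw 2: a1=7.040, a2=6.336, a3=0.214, a0=13.590; τ=−ln(0.7281)/13.590=0.023 → t=0.028; u2·a0=0.5996·13.590=8.149; a1=7.040 < 8.149 ≤ a1+a2=13.376 → R2 fires; P=3 C=8 S=7
Draw 3: a1=9.240, a2=8.316, a3=0.321, a0=17.877; τ=−ln(0.7945)/17.877=0.013 → t=0.041; u2·a0=0.6846·17.877=12.239; a1=9.240 < 12.239 ≤ a1+a2=17.556 → R2 fires; P=4 C=9 S=6
Draw 4: a1=10.560, a2=9.504, a3=0.428, a0=20.492; τ=−ln(0.5019)/20.492=0.034 → t=0.074; u2·a0=0.1872·20.492=3.836 ≤ a1=10.560 → R1 fires; P=3 C=11 S=5
Draw 5: a1=6.600, a2=5.940, a3=0.321, a0=12.861; τ=−ln(0.2626)/12.861=0.104 → t=0.178; u2·a0=0.3968·12.861=5.103 ≤ a1=6.600 → R1 fires; P=2 C=13 S=4
Draw 6: a1=3.520, a2=3.168, a3=0.214, a0=6.902; τ=−ln(0.1092)/6.902=0.321 → t=0.499 > T=0.34: stop.
At T=0.34: P=2 C=13 S=4; the largest is C.

Dominant species at T: C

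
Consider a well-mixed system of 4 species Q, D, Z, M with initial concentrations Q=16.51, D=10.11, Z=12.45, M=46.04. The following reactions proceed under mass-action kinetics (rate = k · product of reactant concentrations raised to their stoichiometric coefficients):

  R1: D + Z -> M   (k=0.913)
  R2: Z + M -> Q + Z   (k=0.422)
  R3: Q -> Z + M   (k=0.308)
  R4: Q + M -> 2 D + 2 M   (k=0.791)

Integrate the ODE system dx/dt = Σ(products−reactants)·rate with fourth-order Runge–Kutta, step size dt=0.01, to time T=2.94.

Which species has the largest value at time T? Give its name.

RK4 with dt=0.01: 294 steps to T=2.94. Trajectory (selected grid times):
t=0.00: Q=16.51 D=10.11 Z=12.45 M=46.04
t=0.33: Q=0.00 D=52.97 Z=0.00 M=75.18
t=0.65: Q=0.00 D=52.97 Z=0.00 M=75.18
t=0.98: Q=0.00 D=52.97 Z=0.00 M=75.18
t=1.31: Q=0.00 D=52.97 Z=0.00 M=75.18
t=1.63: Q=0.00 D=52.97 Z=0.00 M=75.18
t=1.96: Q=0.00 D=52.97 Z=0.00 M=75.18
t=2.29: Q=0.00 D=52.97 Z=0.00 M=75.18
t=2.61: Q=0.00 D=52.97 Z=0.00 M=75.18
t=2.94: Q=0.00 D=52.97 Z=0.00 M=75.18
At T=2.94: Q=0.00 D=52.97 Z=0.00 M=75.18; the largest is M.

Dominant species at T: M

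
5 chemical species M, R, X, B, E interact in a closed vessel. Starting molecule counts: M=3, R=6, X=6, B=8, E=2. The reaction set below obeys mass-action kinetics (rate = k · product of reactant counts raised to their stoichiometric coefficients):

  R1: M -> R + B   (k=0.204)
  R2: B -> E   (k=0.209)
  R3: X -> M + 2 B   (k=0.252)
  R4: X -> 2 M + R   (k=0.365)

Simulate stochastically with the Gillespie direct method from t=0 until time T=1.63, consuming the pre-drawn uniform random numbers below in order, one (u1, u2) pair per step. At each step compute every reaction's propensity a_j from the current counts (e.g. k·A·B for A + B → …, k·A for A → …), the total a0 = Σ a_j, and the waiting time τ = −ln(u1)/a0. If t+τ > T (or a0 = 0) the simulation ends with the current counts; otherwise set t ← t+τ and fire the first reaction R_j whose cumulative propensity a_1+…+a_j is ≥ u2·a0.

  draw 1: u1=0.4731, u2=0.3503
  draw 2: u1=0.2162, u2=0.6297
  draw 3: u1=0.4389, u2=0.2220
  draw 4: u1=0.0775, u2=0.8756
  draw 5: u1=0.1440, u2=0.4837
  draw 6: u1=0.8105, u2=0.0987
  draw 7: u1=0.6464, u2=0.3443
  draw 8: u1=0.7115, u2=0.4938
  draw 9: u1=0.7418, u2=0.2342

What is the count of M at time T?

t=0.000: M=3 R=6 X=6 B=8 E=2
Draw 1: a1=0.612, a2=1.672, a3=1.512, a4=2.190, a0=5.986; τ=−ln(0.4731)/5.986=0.125 → t=0.125; u2·a0=0.3503·5.986=2.097; a1=0.612 < 2.097 ≤ a1+a2=2.284 → R2 fires; M=3 R=6 X=6 B=7 E=3
Draw 2: a1=0.612, a2=1.463, a3=1.512, a4=2.190, a0=5.777; τ=−ln(0.2162)/5.777=0.265 → t=0.390; u2·a0=0.6297·5.777=3.638; a1+…+a3=3.587 < 3.638 ≤ a1+…+a4=5.777 → R4 fires; M=5 R=7 X=5 B=7 E=3
Draw 3: a1=1.020, a2=1.463, a3=1.260, a4=1.825, a0=5.568; τ=−ln(0.4389)/5.568=0.148 → t=0.538; u2·a0=0.2220·5.568=1.236; a1=1.020 < 1.236 ≤ a1+a2=2.483 → R2 fires; M=5 R=7 X=5 B=6 E=4
Draw 4: a1=1.020, a2=1.254, a3=1.260, a4=1.825, a0=5.359; τ=−ln(0.0775)/5.359=0.477 → t=1.015; u2·a0=0.8756·5.359=4.692; a1+…+a3=3.534 < 4.692 ≤ a1+…+a4=5.359 → R4 fires; M=7 R=8 X=4 B=6 E=4
Draw 5: a1=1.428, a2=1.254, a3=1.008, a4=1.460, a0=5.150; τ=−ln(0.1440)/5.150=0.376 → t=1.392; u2·a0=0.4837·5.150=2.491; a1=1.428 < 2.491 ≤ a1+a2=2.682 → R2 fires; M=7 R=8 X=4 B=5 E=5
Draw 6: a1=1.428, a2=1.045, a3=1.008, a4=1.460, a0=4.941; τ=−ln(0.8105)/4.941=0.043 → t=1.434; u2·a0=0.0987·4.941=0.488 ≤ a1=1.428 → R1 fires; M=6 R=9 X=4 B=6 E=5
Draw 7: a1=1.224, a2=1.254, a3=1.008, a4=1.460, a0=4.946; τ=−ln(0.6464)/4.946=0.088 → t=1.522; u2·a0=0.3443·4.946=1.703; a1=1.224 < 1.703 ≤ a1+a2=2.478 → R2 fires; M=6 R=9 X=4 B=5 E=6
Draw 8: a1=1.224, a2=1.045, a3=1.008, a4=1.460, a0=4.737; τ=−ln(0.7115)/4.737=0.072 → t=1.594; u2·a0=0.4938·4.737=2.339; a1+a2=2.269 < 2.339 ≤ a1+…+a3=3.277 → R3 fires; M=7 R=9 X=3 B=7 E=6
Draw 9: a1=1.428, a2=1.463, a3=0.756, a4=1.095, a0=4.742; τ=−ln(0.7418)/4.742=0.063 → t=1.657 > T=1.63: stop.
Read off M at T=1.63: 7

M at T = 7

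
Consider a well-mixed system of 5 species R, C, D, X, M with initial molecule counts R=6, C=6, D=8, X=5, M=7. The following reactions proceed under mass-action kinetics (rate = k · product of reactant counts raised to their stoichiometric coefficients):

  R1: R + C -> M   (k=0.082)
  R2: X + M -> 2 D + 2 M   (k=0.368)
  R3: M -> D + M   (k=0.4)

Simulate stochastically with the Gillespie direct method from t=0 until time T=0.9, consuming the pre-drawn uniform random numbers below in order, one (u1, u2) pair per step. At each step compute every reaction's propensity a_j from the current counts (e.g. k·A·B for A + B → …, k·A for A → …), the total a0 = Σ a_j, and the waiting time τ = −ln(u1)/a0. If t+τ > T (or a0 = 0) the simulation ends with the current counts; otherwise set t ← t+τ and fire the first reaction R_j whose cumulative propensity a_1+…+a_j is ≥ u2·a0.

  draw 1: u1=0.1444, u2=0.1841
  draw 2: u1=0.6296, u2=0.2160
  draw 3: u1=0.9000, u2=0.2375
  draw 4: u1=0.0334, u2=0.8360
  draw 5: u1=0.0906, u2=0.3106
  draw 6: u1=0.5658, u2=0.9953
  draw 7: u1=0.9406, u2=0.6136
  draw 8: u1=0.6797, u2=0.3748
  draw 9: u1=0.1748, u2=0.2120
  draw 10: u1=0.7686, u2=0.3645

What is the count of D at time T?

t=0.000: R=6 C=6 D=8 X=5 M=7
Draw 1: a1=2.952, a2=12.880, a3=2.800, a0=18.632; τ=−ln(0.1444)/18.632=0.104 → t=0.104; u2·a0=0.1841·18.632=3.430; a1=2.952 < 3.430 ≤ a1+a2=15.832 → R2 fires; R=6 C=6 D=10 X=4 M=8
Draw 2: a1=2.952, a2=11.776, a3=3.200, a0=17.928; τ=−ln(0.6296)/17.928=0.026 → t=0.130; u2·a0=0.2160·17.928=3.872; a1=2.952 < 3.872 ≤ a1+a2=14.728 → R2 fires; R=6 C=6 D=12 X=3 M=9
Draw 3: a1=2.952, a2=9.936, a3=3.600, a0=16.488; τ=−ln(0.9000)/16.488=0.006 → t=0.136; u2·a0=0.2375·16.488=3.916; a1=2.952 < 3.916 ≤ a1+a2=12.888 → R2 fires; R=6 C=6 D=14 X=2 M=10
Draw 4: a1=2.952, a2=7.360, a3=4.000, a0=14.312; τ=−ln(0.0334)/14.312=0.238 → t=0.374; u2·a0=0.8360·14.312=11.965; a1+a2=10.312 < 11.965 ≤ a1+…+a3=14.312 → R3 fires; R=6 C=6 D=15 X=2 M=10
Draw 5: a1=2.952, a2=7.360, a3=4.000, a0=14.312; τ=−ln(0.0906)/14.312=0.168 → t=0.541; u2·a0=0.3106·14.312=4.445; a1=2.952 < 4.445 ≤ a1+a2=10.312 → R2 fires; R=6 C=6 D=17 X=1 M=11
Draw 6: a1=2.952, a2=4.048, a3=4.400, a0=11.400; τ=−ln(0.5658)/11.400=0.050 → t=0.591; u2·a0=0.9953·11.400=11.346; a1+a2=7.000 < 11.346 ≤ a1+…+a3=11.400 → R3 fires; R=6 C=6 D=18 X=1 M=11
Draw 7: a1=2.952, a2=4.048, a3=4.400, a0=11.400; τ=−ln(0.9406)/11.400=0.005 → t=0.597; u2·a0=0.6136·11.400=6.995; a1=2.952 < 6.995 ≤ a1+a2=7.000 → R2 fires; R=6 C=6 D=20 X=0 M=12
Draw 8: a1=2.952, a2=0.000, a3=4.800, a0=7.752; τ=−ln(0.6797)/7.752=0.050 → t=0.646; u2·a0=0.3748·7.752=2.905 ≤ a1=2.952 → R1 fires; R=5 C=5 D=20 X=0 M=13
Draw 9: a1=2.050, a2=0.000, a3=5.200, a0=7.250; τ=−ln(0.1748)/7.250=0.241 → t=0.887; u2·a0=0.2120·7.250=1.537 ≤ a1=2.050 → R1 fires; R=4 C=4 D=20 X=0 M=14
Draw 10: a1=1.312, a2=0.000, a3=5.600, a0=6.912; τ=−ln(0.7686)/6.912=0.038 → t=0.925 > T=0.9: stop.
Read off D at T=0.9: 20

D at T = 20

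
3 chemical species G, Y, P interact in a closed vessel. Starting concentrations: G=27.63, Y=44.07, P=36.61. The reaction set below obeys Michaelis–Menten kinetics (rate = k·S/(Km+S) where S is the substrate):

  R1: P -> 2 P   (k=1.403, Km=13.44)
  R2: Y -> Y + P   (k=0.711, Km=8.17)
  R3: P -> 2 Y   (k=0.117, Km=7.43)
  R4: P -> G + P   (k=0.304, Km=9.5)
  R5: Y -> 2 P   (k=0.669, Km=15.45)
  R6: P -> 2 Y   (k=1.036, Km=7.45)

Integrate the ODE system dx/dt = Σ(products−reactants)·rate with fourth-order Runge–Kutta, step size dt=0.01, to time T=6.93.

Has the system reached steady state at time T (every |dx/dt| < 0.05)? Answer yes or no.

RK4 with dt=0.01: 693 steps to T=6.93. Trajectory (selected grid times):
t=0.00: G=27.63 Y=44.07 P=36.61
t=0.77: G=27.82 Y=45.17 P=37.89
t=1.54: G=28.00 Y=46.27 P=39.18
t=2.31: G=28.19 Y=47.38 P=40.48
t=3.08: G=28.38 Y=48.49 P=41.79
t=3.85: G=28.57 Y=49.61 P=43.11
t=4.62: G=28.77 Y=50.73 P=44.44
t=5.39: G=28.96 Y=51.86 P=45.77
t=6.16: G=29.15 Y=53.00 P=47.11
t=6.93: G=29.35 Y=54.13 P=48.46
Rates at T: R1=1.0984, R2=0.6178, R3=0.1014, R4=0.2542, R5=0.5205, R6=0.8980
dx/dt at T (Σ net stoichiometry × rate): G=+0.2542, Y=+1.4784, P=+1.7577
Largest |dx/dt| is |+1.7577| (P) ≥ 0.05 → not steady.

Steady state at T: no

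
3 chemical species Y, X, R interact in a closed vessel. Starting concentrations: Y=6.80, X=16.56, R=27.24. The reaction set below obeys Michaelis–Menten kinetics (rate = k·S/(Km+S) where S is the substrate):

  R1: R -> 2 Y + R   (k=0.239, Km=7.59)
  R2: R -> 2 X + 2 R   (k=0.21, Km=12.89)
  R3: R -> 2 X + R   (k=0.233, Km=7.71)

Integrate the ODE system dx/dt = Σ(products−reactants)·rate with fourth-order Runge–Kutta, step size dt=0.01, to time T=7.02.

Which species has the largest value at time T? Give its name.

RK4 with dt=0.01: 702 steps to T=7.02. Trajectory (selected grid times):
t=0.00: Y=6.80 X=16.56 R=27.24
t=0.78: Y=7.09 X=17.07 R=27.35
t=1.56: Y=7.38 X=17.57 R=27.46
t=2.34: Y=7.68 X=18.08 R=27.57
t=3.12: Y=7.97 X=18.59 R=27.69
t=3.90: Y=8.26 X=19.10 R=27.80
t=4.68: Y=8.55 X=19.60 R=27.91
t=5.46: Y=8.85 X=20.11 R=28.02
t=6.24: Y=9.14 X=20.62 R=28.13
t=7.02: Y=9.43 X=21.13 R=28.25
At T=7.02: Y=9.43 X=21.13 R=28.25; the largest is R.

Dominant species at T: R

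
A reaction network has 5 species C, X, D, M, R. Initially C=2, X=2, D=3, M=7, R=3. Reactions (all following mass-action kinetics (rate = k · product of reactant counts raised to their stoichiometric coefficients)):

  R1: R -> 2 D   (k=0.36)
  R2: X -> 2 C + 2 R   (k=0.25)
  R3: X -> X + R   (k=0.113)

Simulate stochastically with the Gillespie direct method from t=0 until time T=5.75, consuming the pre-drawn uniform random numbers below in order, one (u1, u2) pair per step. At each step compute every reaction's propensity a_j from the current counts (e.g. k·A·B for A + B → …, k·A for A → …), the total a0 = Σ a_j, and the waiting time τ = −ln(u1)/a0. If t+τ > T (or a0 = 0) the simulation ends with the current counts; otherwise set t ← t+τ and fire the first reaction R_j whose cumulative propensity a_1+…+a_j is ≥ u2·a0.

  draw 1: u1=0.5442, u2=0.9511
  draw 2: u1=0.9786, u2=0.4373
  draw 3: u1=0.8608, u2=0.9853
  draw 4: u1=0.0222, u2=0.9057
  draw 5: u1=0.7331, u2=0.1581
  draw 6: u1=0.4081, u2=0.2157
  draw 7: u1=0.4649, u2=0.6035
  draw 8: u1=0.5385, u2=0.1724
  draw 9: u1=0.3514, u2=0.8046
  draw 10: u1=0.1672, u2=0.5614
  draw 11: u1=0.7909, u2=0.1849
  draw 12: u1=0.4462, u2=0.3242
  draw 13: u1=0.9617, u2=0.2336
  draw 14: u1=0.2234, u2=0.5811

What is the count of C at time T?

t=0.000: C=2 X=2 D=3 M=7 R=3
Draw 1: a1=1.080, a2=0.500, a3=0.226, a0=1.806; τ=−ln(0.5442)/1.806=0.337 → t=0.337; u2·a0=0.9511·1.806=1.718; a1+a2=1.580 < 1.718 ≤ a1+…+a3=1.806 → R3 fires; C=2 X=2 D=3 M=7 R=4
Draw 2: a1=1.440, a2=0.500, a3=0.226, a0=2.166; τ=−ln(0.9786)/2.166=0.010 → t=0.347; u2·a0=0.4373·2.166=0.947 ≤ a1=1.440 → R1 fires; C=2 X=2 D=5 M=7 R=3
Draw 3: a1=1.080, a2=0.500, a3=0.226, a0=1.806; τ=−ln(0.8608)/1.806=0.083 → t=0.430; u2·a0=0.9853·1.806=1.779; a1+a2=1.580 < 1.779 ≤ a1+…+a3=1.806 → R3 fires; C=2 X=2 D=5 M=7 R=4
Draw 4: a1=1.440, a2=0.500, a3=0.226, a0=2.166; τ=−ln(0.0222)/2.166=1.758 → t=2.188; u2·a0=0.9057·2.166=1.962; a1+a2=1.940 < 1.962 ≤ a1+…+a3=2.166 → R3 fires; C=2 X=2 D=5 M=7 R=5
Draw 5: a1=1.800, a2=0.500, a3=0.226, a0=2.526; τ=−ln(0.7331)/2.526=0.123 → t=2.311; u2·a0=0.1581·2.526=0.399 ≤ a1=1.800 → R1 fires; C=2 X=2 D=7 M=7 R=4
Draw 6: a1=1.440, a2=0.500, a3=0.226, a0=2.166; τ=−ln(0.4081)/2.166=0.414 → t=2.724; u2·a0=0.2157·2.166=0.467 ≤ a1=1.440 → R1 fires; C=2 X=2 D=9 M=7 R=3
Draw 7: a1=1.080, a2=0.500, a3=0.226, a0=1.806; τ=−ln(0.4649)/1.806=0.424 → t=3.149; u2·a0=0.6035·1.806=1.090; a1=1.080 < 1.090 ≤ a1+a2=1.580 → R2 fires; C=4 X=1 D=9 M=7 R=5
Draw 8: a1=1.800, a2=0.250, a3=0.113, a0=2.163; τ=−ln(0.5385)/2.163=0.286 → t=3.435; u2·a0=0.1724·2.163=0.373 ≤ a1=1.800 → R1 fires; C=4 X=1 D=11 M=7 R=4
Draw 9: a1=1.440, a2=0.250, a3=0.113, a0=1.803; τ=−ln(0.3514)/1.803=0.580 → t=4.015; u2·a0=0.8046·1.803=1.451; a1=1.440 < 1.451 ≤ a1+a2=1.690 → R2 fires; C=6 X=0 D=11 M=7 R=6
Draw 10: a1=2.160, a2=0.000, a3=0.000, a0=2.160; τ=−ln(0.1672)/2.160=0.828 → t=4.843; u2·a0=0.5614·2.160=1.213 ≤ a1=2.160 → R1 fires; C=6 X=0 D=13 M=7 R=5
Draw 11: a1=1.800, a2=0.000, a3=0.000, a0=1.800; τ=−ln(0.7909)/1.800=0.130 → t=4.973; u2·a0=0.1849·1.800=0.333 ≤ a1=1.800 → R1 fires; C=6 X=0 D=15 M=7 R=4
Draw 12: a1=1.440, a2=0.000, a3=0.000, a0=1.440; τ=−ln(0.4462)/1.440=0.560 → t=5.534; u2·a0=0.3242·1.440=0.467 ≤ a1=1.440 → R1 fires; C=6 X=0 D=17 M=7 R=3
Draw 13: a1=1.080, a2=0.000, a3=0.000, a0=1.080; τ=−ln(0.9617)/1.080=0.036 → t=5.570; u2·a0=0.2336·1.080=0.252 ≤ a1=1.080 → R1 fires; C=6 X=0 D=19 M=7 R=2
Draw 14: a1=0.720, a2=0.000, a3=0.000, a0=0.720; τ=−ln(0.2234)/0.720=2.082 → t=7.651 > T=5.75: stop.
Read off C at T=5.75: 6

C at T = 6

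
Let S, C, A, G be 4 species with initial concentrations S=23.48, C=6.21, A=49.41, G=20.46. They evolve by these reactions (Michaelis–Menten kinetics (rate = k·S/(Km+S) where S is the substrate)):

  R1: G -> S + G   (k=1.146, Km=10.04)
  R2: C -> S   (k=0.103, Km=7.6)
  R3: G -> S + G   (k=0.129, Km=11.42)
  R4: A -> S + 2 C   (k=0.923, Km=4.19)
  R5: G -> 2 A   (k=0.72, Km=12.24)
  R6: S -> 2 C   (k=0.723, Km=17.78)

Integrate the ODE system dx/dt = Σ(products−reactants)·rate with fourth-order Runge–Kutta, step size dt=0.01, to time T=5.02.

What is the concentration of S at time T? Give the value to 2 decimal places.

RK4 with dt=0.01: 502 steps to T=5.02. Trajectory (selected grid times):
t=0.00: S=23.48 C=6.21 A=49.41 G=20.46
t=0.56: S=24.23 C=7.60 A=49.44 G=20.21
t=1.12: S=24.97 C=8.99 A=49.46 G=19.96
t=1.67: S=25.70 C=10.36 A=49.48 G=19.71
t=2.23: S=26.44 C=11.76 A=49.50 G=19.46
t=2.79: S=27.18 C=13.17 A=49.52 G=19.22
t=3.35: S=27.91 C=14.58 A=49.54 G=18.97
t=3.90: S=28.63 C=15.96 A=49.55 G=18.73
t=4.46: S=29.36 C=17.38 A=49.56 G=18.49
t=5.02: S=30.08 C=18.80 A=49.56 G=18.25
Read off S at T=5.02: 30.08

S at T = 30.08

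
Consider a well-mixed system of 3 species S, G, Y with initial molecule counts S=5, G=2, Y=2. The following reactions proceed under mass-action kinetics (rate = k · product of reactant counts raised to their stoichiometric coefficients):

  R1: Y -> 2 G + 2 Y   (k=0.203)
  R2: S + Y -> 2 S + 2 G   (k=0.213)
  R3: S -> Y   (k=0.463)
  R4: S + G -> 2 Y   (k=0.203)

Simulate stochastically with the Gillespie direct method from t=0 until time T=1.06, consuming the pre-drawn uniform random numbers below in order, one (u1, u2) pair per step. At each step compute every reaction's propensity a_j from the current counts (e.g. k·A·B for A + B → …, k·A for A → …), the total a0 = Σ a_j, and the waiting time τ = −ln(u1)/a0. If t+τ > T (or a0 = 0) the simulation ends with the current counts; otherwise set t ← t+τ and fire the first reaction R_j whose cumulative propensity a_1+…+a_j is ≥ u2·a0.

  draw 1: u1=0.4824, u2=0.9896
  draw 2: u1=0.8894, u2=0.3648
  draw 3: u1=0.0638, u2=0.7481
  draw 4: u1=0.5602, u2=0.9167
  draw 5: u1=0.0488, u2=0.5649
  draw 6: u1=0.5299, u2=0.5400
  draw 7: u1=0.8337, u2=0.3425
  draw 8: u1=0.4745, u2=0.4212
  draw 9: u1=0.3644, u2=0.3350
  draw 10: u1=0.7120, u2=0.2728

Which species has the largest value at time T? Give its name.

Dominant species at T: G

t=0.000: S=5 G=2 Y=2
Draw 1: a1=0.406, a2=2.130, a3=2.315, a4=2.030, a0=6.881; τ=−ln(0.4824)/6.881=0.106 → t=0.106; u2·a0=0.9896·6.881=6.809; a1+…+a3=4.851 < 6.809 ≤ a1+…+a4=6.881 → R4 fires; S=4 G=1 Y=4
Draw 2: a1=0.812, a2=3.408, a3=1.852, a4=0.812, a0=6.884; τ=−ln(0.8894)/6.884=0.017 → t=0.123; u2·a0=0.3648·6.884=2.511; a1=0.812 < 2.511 ≤ a1+a2=4.220 → R2 fires; S=5 G=3 Y=3
Draw 3: a1=0.609, a2=3.195, a3=2.315, a4=3.045, a0=9.164; τ=−ln(0.0638)/9.164=0.300 → t=0.423; u2·a0=0.7481·9.164=6.856; a1+…+a3=6.119 < 6.856 ≤ a1+…+a4=9.164 → R4 fires; S=4 G=2 Y=5
Draw 4: a1=1.015, a2=4.260, a3=1.852, a4=1.624, a0=8.751; τ=−ln(0.5602)/8.751=0.066 → t=0.489; u2·a0=0.9167·8.751=8.022; a1+…+a3=7.127 < 8.022 ≤ a1+…+a4=8.751 → R4 fires; S=3 G=1 Y=7
Draw 5: a1=1.421, a2=4.473, a3=1.389, a4=0.609, a0=7.892; τ=−ln(0.0488)/7.892=0.383 → t=0.872; u2·a0=0.5649·7.892=4.458; a1=1.421 < 4.458 ≤ a1+a2=5.894 → R2 fires; S=4 G=3 Y=6
Draw 6: a1=1.218, a2=5.112, a3=1.852, a4=2.436, a0=10.618; τ=−ln(0.5299)/10.618=0.060 → t=0.932; u2·a0=0.5400·10.618=5.734; a1=1.218 < 5.734 ≤ a1+a2=6.330 → R2 fires; S=5 G=5 Y=5
Draw 7: a1=1.015, a2=5.325, a3=2.315, a4=5.075, a0=13.730; τ=−ln(0.8337)/13.730=0.013 → t=0.945; u2·a0=0.3425·13.730=4.703; a1=1.015 < 4.703 ≤ a1+a2=6.340 → R2 fires; S=6 G=7 Y=4
Draw 8: a1=0.812, a2=5.112, a3=2.778, a4=8.526, a0=17.228; τ=−ln(0.4745)/17.228=0.043 → t=0.988; u2·a0=0.4212·17.228=7.256; a1+a2=5.924 < 7.256 ≤ a1+…+a3=8.702 → R3 fires; S=5 G=7 Y=5
Draw 9: a1=1.015, a2=5.325, a3=2.315, a4=7.105, a0=15.760; τ=−ln(0.3644)/15.760=0.064 → t=1.053; u2·a0=0.3350·15.760=5.280; a1=1.015 < 5.280 ≤ a1+a2=6.340 → R2 fires; S=6 G=9 Y=4
Draw 10: a1=0.812, a2=5.112, a3=2.778, a4=10.962, a0=19.664; τ=−ln(0.7120)/19.664=0.017 → t=1.070 > T=1.06: stop.
At T=1.06: S=6 G=9 Y=4; the largest is G.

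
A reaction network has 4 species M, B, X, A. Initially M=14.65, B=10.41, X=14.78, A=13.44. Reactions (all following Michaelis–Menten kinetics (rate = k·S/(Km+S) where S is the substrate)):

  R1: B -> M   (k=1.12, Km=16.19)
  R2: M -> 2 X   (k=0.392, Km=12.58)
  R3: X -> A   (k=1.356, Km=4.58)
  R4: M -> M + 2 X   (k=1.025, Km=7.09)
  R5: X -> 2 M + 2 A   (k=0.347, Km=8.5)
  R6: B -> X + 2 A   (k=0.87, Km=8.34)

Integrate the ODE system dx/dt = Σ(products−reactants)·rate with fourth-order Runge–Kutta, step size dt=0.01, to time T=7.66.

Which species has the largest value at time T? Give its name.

Dominant species at T: A

RK4 with dt=0.01: 766 steps to T=7.66. Trajectory (selected grid times):
t=0.00: M=14.65 B=10.41 X=14.78 A=13.44
t=0.85: M=15.21 B=9.64 X=15.65 A=15.51
t=1.70: M=15.76 B=8.91 X=16.51 A=17.57
t=2.55: M=16.30 B=8.20 X=17.37 A=19.62
t=3.40: M=16.82 B=7.53 X=18.21 A=21.66
t=4.26: M=17.33 B=6.89 X=19.05 A=23.69
t=5.11: M=17.82 B=6.29 X=19.87 A=25.69
t=5.96: M=18.30 B=5.72 X=20.67 A=27.67
t=6.81: M=18.76 B=5.19 X=21.46 A=29.62
t=7.66: M=19.21 B=4.69 X=22.24 A=31.54
At T=7.66: M=19.21 B=4.69 X=22.24 A=31.54; the largest is A.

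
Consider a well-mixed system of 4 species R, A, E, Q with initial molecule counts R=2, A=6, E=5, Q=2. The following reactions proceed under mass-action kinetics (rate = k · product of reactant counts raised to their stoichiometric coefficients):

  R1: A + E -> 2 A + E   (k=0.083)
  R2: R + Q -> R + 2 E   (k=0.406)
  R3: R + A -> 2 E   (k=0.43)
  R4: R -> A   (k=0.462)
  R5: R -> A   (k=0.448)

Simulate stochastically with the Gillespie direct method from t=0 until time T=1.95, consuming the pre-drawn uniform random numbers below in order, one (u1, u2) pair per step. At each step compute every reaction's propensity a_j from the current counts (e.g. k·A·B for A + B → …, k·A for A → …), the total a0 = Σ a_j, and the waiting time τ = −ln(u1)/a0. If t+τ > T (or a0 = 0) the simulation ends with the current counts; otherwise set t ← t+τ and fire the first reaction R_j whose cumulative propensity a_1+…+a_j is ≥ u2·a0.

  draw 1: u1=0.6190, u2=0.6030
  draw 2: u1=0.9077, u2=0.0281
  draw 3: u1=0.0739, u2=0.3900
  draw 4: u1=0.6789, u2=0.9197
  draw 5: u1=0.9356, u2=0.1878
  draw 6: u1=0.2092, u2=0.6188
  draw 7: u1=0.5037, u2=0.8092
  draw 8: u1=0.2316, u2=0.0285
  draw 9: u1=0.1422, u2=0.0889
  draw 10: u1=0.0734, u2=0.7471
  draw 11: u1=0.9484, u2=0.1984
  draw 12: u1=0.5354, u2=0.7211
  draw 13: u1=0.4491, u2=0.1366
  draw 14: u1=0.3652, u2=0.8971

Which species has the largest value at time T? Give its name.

Dominant species at T: A

t=0.000: R=2 A=6 E=5 Q=2
Draw 1: a1=2.490, a2=1.624, a3=5.160, a4=0.924, a5=0.896, a0=11.094; τ=−ln(0.6190)/11.094=0.043 → t=0.043; u2·a0=0.6030·11.094=6.690; a1+a2=4.114 < 6.690 ≤ a1+…+a3=9.274 → R3 fires; R=1 A=5 E=7 Q=2
Draw 2: a1=2.905, a2=0.812, a3=2.150, a4=0.462, a5=0.448, a0=6.777; τ=−ln(0.9077)/6.777=0.014 → t=0.058; u2·a0=0.0281·6.777=0.190 ≤ a1=2.905 → R1 fires; R=1 A=6 E=7 Q=2
Draw 3: a1=3.486, a2=0.812, a3=2.580, a4=0.462, a5=0.448, a0=7.788; τ=−ln(0.0739)/7.788=0.334 → t=0.392; u2·a0=0.3900·7.788=3.037 ≤ a1=3.486 → R1 fires; R=1 A=7 E=7 Q=2
Draw 4: a1=4.067, a2=0.812, a3=3.010, a4=0.462, a5=0.448, a0=8.799; τ=−ln(0.6789)/8.799=0.044 → t=0.436; u2·a0=0.9197·8.799=8.092; a1+…+a3=7.889 < 8.092 ≤ a1+…+a4=8.351 → R4 fires; R=0 A=8 E=7 Q=2
Draw 5: a1=4.648, a2=0.000, a3=0.000, a4=0.000, a5=0.000, a0=4.648; τ=−ln(0.9356)/4.648=0.014 → t=0.450; u2·a0=0.1878·4.648=0.873 ≤ a1=4.648 → R1 fires; R=0 A=9 E=7 Q=2
Draw 6: a1=5.229, a2=0.000, a3=0.000, a4=0.000, a5=0.000, a0=5.229; τ=−ln(0.2092)/5.229=0.299 → t=0.750; u2·a0=0.6188·5.229=3.236 ≤ a1=5.229 → R1 fires; R=0 A=10 E=7 Q=2
Draw 7: a1=5.810, a2=0.000, a3=0.000, a4=0.000, a5=0.000, a0=5.810; τ=−ln(0.5037)/5.810=0.118 → t=0.868; u2·a0=0.8092·5.810=4.701 ≤ a1=5.810 → R1 fires; R=0 A=11 E=7 Q=2
Draw 8: a1=6.391, a2=0.000, a3=0.000, a4=0.000, a5=0.000, a0=6.391; τ=−ln(0.2316)/6.391=0.229 → t=1.096; u2·a0=0.0285·6.391=0.182 ≤ a1=6.391 → R1 fires; R=0 A=12 E=7 Q=2
Draw 9: a1=6.972, a2=0.000, a3=0.000, a4=0.000, a5=0.000, a0=6.972; τ=−ln(0.1422)/6.972=0.280 → t=1.376; u2·a0=0.0889·6.972=0.620 ≤ a1=6.972 → R1 fires; R=0 A=13 E=7 Q=2
Draw 10: a1=7.553, a2=0.000, a3=0.000, a4=0.000, a5=0.000, a0=7.553; τ=−ln(0.0734)/7.553=0.346 → t=1.722; u2·a0=0.7471·7.553=5.643 ≤ a1=7.553 → R1 fires; R=0 A=14 E=7 Q=2
Draw 11: a1=8.134, a2=0.000, a3=0.000, a4=0.000, a5=0.000, a0=8.134; τ=−ln(0.9484)/8.134=0.007 → t=1.729; u2·a0=0.1984·8.134=1.614 ≤ a1=8.134 → R1 fires; R=0 A=15 E=7 Q=2
Draw 12: a1=8.715, a2=0.000, a3=0.000, a4=0.000, a5=0.000, a0=8.715; τ=−ln(0.5354)/8.715=0.072 → t=1.800; u2·a0=0.7211·8.715=6.284 ≤ a1=8.715 → R1 fires; R=0 A=16 E=7 Q=2
Draw 13: a1=9.296, a2=0.000, a3=0.000, a4=0.000, a5=0.000, a0=9.296; τ=−ln(0.4491)/9.296=0.086 → t=1.886; u2·a0=0.1366·9.296=1.270 ≤ a1=9.296 → R1 fires; R=0 A=17 E=7 Q=2
Draw 14: a1=9.877, a2=0.000, a3=0.000, a4=0.000, a5=0.000, a0=9.877; τ=−ln(0.3652)/9.877=0.102 → t=1.988 > T=1.95: stop.
At T=1.95: R=0 A=17 E=7 Q=2; the largest is A.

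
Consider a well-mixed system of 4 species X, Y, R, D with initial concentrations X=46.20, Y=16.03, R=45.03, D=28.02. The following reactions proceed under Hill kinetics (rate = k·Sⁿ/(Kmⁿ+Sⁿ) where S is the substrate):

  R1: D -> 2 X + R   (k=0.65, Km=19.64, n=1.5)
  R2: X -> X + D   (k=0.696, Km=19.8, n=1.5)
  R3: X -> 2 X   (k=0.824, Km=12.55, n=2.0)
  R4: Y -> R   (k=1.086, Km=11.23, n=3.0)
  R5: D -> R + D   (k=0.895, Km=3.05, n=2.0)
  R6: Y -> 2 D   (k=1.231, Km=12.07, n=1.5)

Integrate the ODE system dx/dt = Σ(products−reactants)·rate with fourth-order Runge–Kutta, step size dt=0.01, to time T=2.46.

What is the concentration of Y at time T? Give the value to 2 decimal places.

RK4 with dt=0.01: 246 steps to T=2.46. Trajectory (selected grid times):
t=0.00: X=46.20 Y=16.03 R=45.03 D=28.02
t=0.27: X=46.63 Y=15.61 R=45.60 D=28.45
t=0.55: X=47.08 Y=15.19 R=46.18 D=28.90
t=0.82: X=47.51 Y=14.79 R=46.74 D=29.32
t=1.09: X=47.95 Y=14.40 R=47.29 D=29.73
t=1.37: X=48.40 Y=14.00 R=47.86 D=30.16
t=1.64: X=48.84 Y=13.63 R=48.41 D=30.55
t=1.91: X=49.28 Y=13.27 R=48.95 D=30.95
t=2.19: X=49.74 Y=12.90 R=49.50 D=31.35
t=2.46: X=50.18 Y=12.55 R=50.03 D=31.73
Read off Y at T=2.46: 12.55

Y at T = 12.55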